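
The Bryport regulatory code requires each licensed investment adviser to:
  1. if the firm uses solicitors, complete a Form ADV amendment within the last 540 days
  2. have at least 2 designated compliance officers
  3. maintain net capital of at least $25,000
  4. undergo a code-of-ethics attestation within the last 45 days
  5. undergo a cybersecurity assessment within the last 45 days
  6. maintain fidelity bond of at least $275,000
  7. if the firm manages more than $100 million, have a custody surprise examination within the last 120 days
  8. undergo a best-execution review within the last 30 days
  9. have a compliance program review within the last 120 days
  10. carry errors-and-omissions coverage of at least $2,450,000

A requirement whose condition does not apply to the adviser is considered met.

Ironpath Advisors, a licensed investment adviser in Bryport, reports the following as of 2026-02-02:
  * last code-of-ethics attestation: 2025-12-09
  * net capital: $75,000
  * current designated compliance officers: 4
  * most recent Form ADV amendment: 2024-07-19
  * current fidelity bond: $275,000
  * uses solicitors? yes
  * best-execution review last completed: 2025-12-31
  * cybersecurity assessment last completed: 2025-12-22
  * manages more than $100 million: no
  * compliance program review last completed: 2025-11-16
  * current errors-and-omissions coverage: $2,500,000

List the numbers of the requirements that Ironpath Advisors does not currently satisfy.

1. condition 'uses solicitors' holds; Form ADV amendment 563 days ago vs limit 540 → not met
2. designated compliance officers 4 ≥ 2 → met
3. net capital $75,000 ≥ $25,000 → met
4. code-of-ethics attestation 55 days ago vs limit 45 → not met
5. cybersecurity assessment 42 days ago vs limit 45 → met
6. fidelity bond $275,000 ≥ $275,000 → met
7. condition 'manages more than $100 million' does not hold → requirement n/a → met
8. best-execution review 33 days ago vs limit 30 → not met
9. compliance program review 78 days ago vs limit 120 → met
10. errors-and-omissions coverage $2,500,000 ≥ $2,450,000 → met
Not met: 1, 4, 8

1, 4, 8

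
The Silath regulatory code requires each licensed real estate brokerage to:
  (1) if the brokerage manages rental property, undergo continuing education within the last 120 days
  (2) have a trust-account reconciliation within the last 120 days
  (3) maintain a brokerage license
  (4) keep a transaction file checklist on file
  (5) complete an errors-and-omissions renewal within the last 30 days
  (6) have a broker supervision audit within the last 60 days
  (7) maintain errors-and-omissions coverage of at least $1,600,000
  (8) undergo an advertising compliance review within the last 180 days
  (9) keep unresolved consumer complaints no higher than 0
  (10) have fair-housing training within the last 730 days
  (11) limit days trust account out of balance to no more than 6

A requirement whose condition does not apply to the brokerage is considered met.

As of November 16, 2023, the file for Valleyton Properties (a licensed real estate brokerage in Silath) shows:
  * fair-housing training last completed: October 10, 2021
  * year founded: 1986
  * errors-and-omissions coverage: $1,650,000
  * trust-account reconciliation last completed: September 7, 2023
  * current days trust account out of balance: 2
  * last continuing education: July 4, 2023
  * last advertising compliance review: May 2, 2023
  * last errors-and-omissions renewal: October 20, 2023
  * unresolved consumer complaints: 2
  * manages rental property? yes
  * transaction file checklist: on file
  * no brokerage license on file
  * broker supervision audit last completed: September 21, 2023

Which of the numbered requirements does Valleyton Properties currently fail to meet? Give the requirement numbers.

1, 3, 8, 9, 10

1. condition 'manages rental property' holds; continuing education 135 days ago vs limit 120 → not met
2. trust-account reconciliation 70 days ago vs limit 120 → met
3. brokerage license absent → not met
4. transaction file checklist present → met
5. errors-and-omissions renewal 27 days ago vs limit 30 → met
6. broker supervision audit 56 days ago vs limit 60 → met
7. errors-and-omissions coverage $1,650,000 ≥ $1,600,000 → met
8. advertising compliance review 198 days ago vs limit 180 → not met
9. unresolved consumer complaints 2 > 0 → not met
10. fair-housing training 767 days ago vs limit 730 → not met
11. days trust account out of balance 2 ≤ 6 → met
Not met: 1, 3, 8, 9, 10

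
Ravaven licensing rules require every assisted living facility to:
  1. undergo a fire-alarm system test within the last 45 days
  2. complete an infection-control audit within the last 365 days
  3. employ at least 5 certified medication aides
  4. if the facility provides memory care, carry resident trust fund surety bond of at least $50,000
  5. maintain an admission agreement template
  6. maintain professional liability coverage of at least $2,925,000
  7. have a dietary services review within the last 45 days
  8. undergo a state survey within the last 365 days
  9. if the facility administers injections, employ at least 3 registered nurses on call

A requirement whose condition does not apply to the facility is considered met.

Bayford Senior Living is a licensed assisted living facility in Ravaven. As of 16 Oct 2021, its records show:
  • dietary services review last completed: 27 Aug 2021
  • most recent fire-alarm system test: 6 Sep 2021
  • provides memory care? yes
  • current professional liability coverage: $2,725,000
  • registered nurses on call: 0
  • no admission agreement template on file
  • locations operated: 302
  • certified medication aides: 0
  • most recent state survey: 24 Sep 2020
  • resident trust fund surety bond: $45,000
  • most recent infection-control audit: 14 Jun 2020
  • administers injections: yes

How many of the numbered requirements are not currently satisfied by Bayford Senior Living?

8

1. fire-alarm system test 40 days ago vs limit 45 → met
2. infection-control audit 489 days ago vs limit 365 → not met
3. certified medication aides 0 < 5 → not met
4. condition 'provides memory care' holds; resident trust fund surety bond $45,000 < $50,000 → not met
5. admission agreement template absent → not met
6. professional liability coverage $2,725,000 < $2,925,000 → not met
7. dietary services review 50 days ago vs limit 45 → not met
8. state survey 387 days ago vs limit 365 → not met
9. condition 'administers injections' holds; registered nurses on call 0 < 3 → not met
Not met: 8 of 9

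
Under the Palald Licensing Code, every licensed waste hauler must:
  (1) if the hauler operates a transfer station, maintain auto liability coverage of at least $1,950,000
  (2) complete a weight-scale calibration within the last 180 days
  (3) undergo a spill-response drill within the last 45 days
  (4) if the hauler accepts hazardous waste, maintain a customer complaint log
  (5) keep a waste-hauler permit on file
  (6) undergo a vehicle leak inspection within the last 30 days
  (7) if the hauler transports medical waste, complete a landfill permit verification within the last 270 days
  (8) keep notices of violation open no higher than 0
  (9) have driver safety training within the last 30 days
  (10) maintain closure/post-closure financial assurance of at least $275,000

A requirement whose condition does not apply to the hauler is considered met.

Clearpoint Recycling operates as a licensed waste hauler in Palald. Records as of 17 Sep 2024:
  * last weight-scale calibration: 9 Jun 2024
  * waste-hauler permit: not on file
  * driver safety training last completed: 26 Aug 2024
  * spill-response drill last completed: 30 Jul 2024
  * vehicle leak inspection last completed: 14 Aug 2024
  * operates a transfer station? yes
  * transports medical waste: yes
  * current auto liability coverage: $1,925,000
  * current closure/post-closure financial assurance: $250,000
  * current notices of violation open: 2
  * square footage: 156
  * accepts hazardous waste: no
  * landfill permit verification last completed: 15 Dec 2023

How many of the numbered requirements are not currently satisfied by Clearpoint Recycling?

1. condition 'operates a transfer station' holds; auto liability coverage $1,925,000 < $1,950,000 → not met
2. weight-scale calibration 100 days ago vs limit 180 → met
3. spill-response drill 49 days ago vs limit 45 → not met
4. condition 'accepts hazardous waste' does not hold → requirement n/a → met
5. waste-hauler permit absent → not met
6. vehicle leak inspection 34 days ago vs limit 30 → not met
7. condition 'transports medical waste' holds; landfill permit verification 277 days ago vs limit 270 → not met
8. notices of violation open 2 > 0 → not met
9. driver safety training 22 days ago vs limit 30 → met
10. closure/post-closure financial assurance $250,000 < $275,000 → not met
Not met: 7 of 10

7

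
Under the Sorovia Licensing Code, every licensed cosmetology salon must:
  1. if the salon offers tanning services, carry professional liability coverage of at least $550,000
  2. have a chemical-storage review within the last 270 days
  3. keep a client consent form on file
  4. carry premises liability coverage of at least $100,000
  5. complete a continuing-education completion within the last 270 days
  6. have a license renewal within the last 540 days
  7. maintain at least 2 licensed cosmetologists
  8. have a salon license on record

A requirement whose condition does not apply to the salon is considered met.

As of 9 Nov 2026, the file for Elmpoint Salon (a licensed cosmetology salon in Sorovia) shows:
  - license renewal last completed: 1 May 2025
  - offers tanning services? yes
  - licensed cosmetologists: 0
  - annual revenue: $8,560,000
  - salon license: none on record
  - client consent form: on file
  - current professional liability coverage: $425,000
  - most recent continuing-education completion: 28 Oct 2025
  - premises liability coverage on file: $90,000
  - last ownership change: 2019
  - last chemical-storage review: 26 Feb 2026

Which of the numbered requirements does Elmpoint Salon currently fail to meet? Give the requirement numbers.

1, 4, 5, 6, 7, 8

1. condition 'offers tanning services' holds; professional liability coverage $425,000 < $550,000 → not met
2. chemical-storage review 256 days ago vs limit 270 → met
3. client consent form present → met
4. premises liability coverage $90,000 < $100,000 → not met
5. continuing-education completion 377 days ago vs limit 270 → not met
6. license renewal 557 days ago vs limit 540 → not met
7. licensed cosmetologists 0 < 2 → not met
8. salon license absent → not met
Not met: 1, 4, 5, 6, 7, 8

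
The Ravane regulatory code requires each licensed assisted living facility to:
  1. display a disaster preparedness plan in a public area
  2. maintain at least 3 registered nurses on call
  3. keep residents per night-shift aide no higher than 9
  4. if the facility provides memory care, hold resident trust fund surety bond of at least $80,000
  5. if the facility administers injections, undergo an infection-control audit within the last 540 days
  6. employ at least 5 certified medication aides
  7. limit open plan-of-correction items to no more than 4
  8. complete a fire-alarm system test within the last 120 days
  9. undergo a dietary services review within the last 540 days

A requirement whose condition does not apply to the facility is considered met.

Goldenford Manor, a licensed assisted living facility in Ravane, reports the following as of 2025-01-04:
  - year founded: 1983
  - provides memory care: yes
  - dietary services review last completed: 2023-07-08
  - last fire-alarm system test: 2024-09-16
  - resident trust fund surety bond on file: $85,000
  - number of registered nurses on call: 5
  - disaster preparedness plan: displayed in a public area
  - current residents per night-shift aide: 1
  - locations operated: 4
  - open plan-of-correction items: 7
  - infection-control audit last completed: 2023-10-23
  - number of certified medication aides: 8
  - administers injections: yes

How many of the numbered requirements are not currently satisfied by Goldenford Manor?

1. disaster preparedness plan present → met
2. registered nurses on call 5 ≥ 3 → met
3. residents per night-shift aide 1 ≤ 9 → met
4. condition 'provides memory care' holds; resident trust fund surety bond $85,000 ≥ $80,000 → met
5. condition 'administers injections' holds; infection-control audit 439 days ago vs limit 540 → met
6. certified medication aides 8 ≥ 5 → met
7. open plan-of-correction items 7 > 4 → not met
8. fire-alarm system test 110 days ago vs limit 120 → met
9. dietary services review 546 days ago vs limit 540 → not met
Not met: 2 of 9

2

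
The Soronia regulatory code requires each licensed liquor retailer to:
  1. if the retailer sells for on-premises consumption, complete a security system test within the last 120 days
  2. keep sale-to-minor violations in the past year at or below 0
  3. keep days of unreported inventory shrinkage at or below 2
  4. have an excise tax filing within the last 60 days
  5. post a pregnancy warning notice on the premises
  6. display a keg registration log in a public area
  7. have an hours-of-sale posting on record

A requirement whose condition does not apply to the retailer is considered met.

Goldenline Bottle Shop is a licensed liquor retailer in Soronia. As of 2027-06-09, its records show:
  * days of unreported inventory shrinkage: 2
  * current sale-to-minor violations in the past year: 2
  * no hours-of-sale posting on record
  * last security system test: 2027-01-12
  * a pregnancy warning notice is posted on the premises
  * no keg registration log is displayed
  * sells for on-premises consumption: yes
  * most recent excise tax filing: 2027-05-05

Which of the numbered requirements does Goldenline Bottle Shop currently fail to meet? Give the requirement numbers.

1. condition 'sells for on-premises consumption' holds; security system test 148 days ago vs limit 120 → not met
2. sale-to-minor violations in the past year 2 > 0 → not met
3. days of unreported inventory shrinkage 2 ≤ 2 → met
4. excise tax filing 35 days ago vs limit 60 → met
5. pregnancy warning notice present → met
6. keg registration log absent → not met
7. hours-of-sale posting absent → not met
Not met: 1, 2, 6, 7

1, 2, 6, 7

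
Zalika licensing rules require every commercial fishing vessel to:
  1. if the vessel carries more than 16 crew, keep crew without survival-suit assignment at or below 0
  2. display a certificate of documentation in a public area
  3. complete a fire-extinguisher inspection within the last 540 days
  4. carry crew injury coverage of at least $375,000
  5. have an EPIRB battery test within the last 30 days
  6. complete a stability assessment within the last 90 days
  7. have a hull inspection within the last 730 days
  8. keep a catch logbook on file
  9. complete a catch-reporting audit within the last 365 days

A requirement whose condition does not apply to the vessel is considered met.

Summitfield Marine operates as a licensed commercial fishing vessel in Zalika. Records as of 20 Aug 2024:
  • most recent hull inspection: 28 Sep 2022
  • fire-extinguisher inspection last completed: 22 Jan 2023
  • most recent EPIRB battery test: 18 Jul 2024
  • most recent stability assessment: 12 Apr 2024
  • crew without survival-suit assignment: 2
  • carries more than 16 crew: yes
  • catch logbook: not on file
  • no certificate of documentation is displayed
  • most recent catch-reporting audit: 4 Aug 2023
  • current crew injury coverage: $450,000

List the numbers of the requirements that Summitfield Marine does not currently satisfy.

1. condition 'carries more than 16 crew' holds; crew without survival-suit assignment 2 > 0 → not met
2. certificate of documentation absent → not met
3. fire-extinguisher inspection 576 days ago vs limit 540 → not met
4. crew injury coverage $450,000 ≥ $375,000 → met
5. EPIRB battery test 33 days ago vs limit 30 → not met
6. stability assessment 130 days ago vs limit 90 → not met
7. hull inspection 692 days ago vs limit 730 → met
8. catch logbook absent → not met
9. catch-reporting audit 382 days ago vs limit 365 → not met
Not met: 1, 2, 3, 5, 6, 8, 9

1, 2, 3, 5, 6, 8, 9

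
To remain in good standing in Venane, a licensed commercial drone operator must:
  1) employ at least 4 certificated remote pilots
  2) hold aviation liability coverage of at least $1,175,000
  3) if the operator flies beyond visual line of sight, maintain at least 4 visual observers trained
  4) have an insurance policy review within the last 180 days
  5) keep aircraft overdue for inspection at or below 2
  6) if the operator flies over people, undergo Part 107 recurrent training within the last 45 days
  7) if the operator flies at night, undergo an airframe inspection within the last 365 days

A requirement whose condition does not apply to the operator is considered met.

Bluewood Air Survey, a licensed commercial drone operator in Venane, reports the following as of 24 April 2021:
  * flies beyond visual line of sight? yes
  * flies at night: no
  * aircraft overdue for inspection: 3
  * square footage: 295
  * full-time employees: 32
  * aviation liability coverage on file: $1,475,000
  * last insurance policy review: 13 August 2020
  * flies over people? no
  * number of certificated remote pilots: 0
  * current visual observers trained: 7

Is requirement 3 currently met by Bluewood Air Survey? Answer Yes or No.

3. condition 'flies beyond visual line of sight' holds; visual observers trained 7 ≥ 4 → met

Yes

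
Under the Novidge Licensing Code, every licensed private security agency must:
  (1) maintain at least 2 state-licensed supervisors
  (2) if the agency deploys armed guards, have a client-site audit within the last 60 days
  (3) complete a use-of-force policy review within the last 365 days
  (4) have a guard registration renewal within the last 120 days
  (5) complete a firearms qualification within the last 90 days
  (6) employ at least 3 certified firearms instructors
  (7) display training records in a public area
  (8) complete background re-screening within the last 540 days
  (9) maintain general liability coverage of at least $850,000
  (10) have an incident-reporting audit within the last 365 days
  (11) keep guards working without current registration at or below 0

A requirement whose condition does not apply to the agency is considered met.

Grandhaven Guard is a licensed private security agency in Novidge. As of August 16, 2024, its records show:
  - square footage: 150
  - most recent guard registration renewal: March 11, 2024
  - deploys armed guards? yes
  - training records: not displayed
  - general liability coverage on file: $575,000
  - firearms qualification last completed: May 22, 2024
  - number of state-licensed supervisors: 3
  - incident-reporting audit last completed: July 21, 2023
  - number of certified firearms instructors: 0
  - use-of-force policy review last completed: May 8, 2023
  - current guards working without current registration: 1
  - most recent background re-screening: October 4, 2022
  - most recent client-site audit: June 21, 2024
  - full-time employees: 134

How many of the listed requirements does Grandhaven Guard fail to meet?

8

1. state-licensed supervisors 3 ≥ 2 → met
2. condition 'deploys armed guards' holds; client-site audit 56 days ago vs limit 60 → met
3. use-of-force policy review 466 days ago vs limit 365 → not met
4. guard registration renewal 158 days ago vs limit 120 → not met
5. firearms qualification 86 days ago vs limit 90 → met
6. certified firearms instructors 0 < 3 → not met
7. training records absent → not met
8. background re-screening 682 days ago vs limit 540 → not met
9. general liability coverage $575,000 < $850,000 → not met
10. incident-reporting audit 392 days ago vs limit 365 → not met
11. guards working without current registration 1 > 0 → not met
Not met: 8 of 11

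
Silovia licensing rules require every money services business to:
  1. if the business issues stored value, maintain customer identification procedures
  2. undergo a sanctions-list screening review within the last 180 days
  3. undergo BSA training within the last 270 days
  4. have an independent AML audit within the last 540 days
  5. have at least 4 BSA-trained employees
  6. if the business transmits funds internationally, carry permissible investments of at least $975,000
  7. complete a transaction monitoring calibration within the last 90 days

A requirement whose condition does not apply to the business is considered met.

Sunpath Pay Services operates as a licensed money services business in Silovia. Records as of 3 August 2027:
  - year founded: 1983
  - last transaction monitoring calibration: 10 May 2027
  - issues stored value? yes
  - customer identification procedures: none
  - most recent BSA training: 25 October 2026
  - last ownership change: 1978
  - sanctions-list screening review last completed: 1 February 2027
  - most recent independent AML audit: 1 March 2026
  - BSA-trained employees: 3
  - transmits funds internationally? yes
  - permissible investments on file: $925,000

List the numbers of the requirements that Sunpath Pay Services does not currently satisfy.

1, 2, 3, 5, 6

1. condition 'issues stored value' holds; customer identification procedures absent → not met
2. sanctions-list screening review 183 days ago vs limit 180 → not met
3. BSA training 282 days ago vs limit 270 → not met
4. independent AML audit 520 days ago vs limit 540 → met
5. BSA-trained employees 3 < 4 → not met
6. condition 'transmits funds internationally' holds; permissible investments $925,000 < $975,000 → not met
7. transaction monitoring calibration 85 days ago vs limit 90 → met
Not met: 1, 2, 3, 5, 6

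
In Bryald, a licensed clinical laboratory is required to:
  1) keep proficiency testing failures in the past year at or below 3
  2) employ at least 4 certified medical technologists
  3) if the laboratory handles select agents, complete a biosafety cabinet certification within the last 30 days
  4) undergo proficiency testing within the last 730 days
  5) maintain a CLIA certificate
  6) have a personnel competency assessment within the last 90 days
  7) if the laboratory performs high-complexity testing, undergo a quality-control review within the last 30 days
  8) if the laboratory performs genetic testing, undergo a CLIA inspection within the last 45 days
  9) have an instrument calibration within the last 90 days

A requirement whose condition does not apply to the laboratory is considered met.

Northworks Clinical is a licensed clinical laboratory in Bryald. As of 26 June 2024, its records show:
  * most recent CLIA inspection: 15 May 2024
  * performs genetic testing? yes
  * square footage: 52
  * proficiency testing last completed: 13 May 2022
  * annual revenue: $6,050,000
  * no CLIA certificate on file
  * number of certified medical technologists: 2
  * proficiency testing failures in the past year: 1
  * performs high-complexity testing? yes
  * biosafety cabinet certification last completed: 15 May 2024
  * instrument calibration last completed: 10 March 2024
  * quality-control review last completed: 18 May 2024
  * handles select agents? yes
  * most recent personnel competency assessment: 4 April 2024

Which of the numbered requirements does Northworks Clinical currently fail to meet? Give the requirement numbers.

1. proficiency testing failures in the past year 1 ≤ 3 → met
2. certified medical technologists 2 < 4 → not met
3. condition 'handles select agents' holds; biosafety cabinet certification 42 days ago vs limit 30 → not met
4. proficiency testing 775 days ago vs limit 730 → not met
5. CLIA certificate absent → not met
6. personnel competency assessment 83 days ago vs limit 90 → met
7. condition 'performs high-complexity testing' holds; quality-control review 39 days ago vs limit 30 → not met
8. condition 'performs genetic testing' holds; CLIA inspection 42 days ago vs limit 45 → met
9. instrument calibration 108 days ago vs limit 90 → not met
Not met: 2, 3, 4, 5, 7, 9

2, 3, 4, 5, 7, 9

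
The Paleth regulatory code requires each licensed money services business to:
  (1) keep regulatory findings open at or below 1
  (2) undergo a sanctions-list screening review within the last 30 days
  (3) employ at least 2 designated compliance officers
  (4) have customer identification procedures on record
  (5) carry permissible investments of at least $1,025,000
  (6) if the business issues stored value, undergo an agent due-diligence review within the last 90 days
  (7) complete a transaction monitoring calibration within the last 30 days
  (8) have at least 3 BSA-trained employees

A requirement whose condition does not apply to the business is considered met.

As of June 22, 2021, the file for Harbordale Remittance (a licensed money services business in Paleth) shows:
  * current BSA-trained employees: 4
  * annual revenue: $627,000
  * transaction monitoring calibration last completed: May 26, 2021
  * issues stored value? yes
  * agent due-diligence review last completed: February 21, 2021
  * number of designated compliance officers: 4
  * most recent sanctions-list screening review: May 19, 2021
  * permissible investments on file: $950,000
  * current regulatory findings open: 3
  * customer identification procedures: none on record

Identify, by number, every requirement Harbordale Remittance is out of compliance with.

1. regulatory findings open 3 > 1 → not met
2. sanctions-list screening review 34 days ago vs limit 30 → not met
3. designated compliance officers 4 ≥ 2 → met
4. customer identification procedures absent → not met
5. permissible investments $950,000 < $1,025,000 → not met
6. condition 'issues stored value' holds; agent due-diligence review 121 days ago vs limit 90 → not met
7. transaction monitoring calibration 27 days ago vs limit 30 → met
8. BSA-trained employees 4 ≥ 3 → met
Not met: 1, 2, 4, 5, 6

1, 2, 4, 5, 6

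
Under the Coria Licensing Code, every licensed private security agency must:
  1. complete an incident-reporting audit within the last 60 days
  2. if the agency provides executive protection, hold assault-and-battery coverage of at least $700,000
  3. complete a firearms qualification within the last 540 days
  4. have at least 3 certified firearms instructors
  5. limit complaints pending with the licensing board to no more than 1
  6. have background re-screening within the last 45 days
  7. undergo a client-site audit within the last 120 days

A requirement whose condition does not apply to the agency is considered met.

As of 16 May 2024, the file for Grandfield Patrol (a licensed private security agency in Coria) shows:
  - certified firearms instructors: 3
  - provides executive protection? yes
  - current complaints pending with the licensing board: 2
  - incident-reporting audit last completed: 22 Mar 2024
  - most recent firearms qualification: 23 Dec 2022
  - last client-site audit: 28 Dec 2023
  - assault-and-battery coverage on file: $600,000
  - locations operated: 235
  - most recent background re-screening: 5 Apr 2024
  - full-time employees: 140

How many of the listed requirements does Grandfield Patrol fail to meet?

3

1. incident-reporting audit 55 days ago vs limit 60 → met
2. condition 'provides executive protection' holds; assault-and-battery coverage $600,000 < $700,000 → not met
3. firearms qualification 510 days ago vs limit 540 → met
4. certified firearms instructors 3 ≥ 3 → met
5. complaints pending with the licensing board 2 > 1 → not met
6. background re-screening 41 days ago vs limit 45 → met
7. client-site audit 140 days ago vs limit 120 → not met
Not met: 3 of 7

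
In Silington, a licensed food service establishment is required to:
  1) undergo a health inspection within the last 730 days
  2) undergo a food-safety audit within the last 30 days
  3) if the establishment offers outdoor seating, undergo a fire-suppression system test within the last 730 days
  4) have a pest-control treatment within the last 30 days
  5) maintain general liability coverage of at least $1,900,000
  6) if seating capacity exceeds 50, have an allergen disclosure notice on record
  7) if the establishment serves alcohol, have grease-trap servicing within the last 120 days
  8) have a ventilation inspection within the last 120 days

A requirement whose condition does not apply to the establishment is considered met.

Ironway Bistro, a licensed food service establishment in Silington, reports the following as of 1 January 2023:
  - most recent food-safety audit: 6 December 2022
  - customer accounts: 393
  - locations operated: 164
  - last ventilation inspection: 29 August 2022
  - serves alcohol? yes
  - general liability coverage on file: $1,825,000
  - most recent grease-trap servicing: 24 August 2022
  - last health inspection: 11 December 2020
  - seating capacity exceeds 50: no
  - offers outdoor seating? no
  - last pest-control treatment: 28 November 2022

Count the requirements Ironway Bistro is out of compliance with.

5

1. health inspection 751 days ago vs limit 730 → not met
2. food-safety audit 26 days ago vs limit 30 → met
3. condition 'offers outdoor seating' does not hold → requirement n/a → met
4. pest-control treatment 34 days ago vs limit 30 → not met
5. general liability coverage $1,825,000 < $1,900,000 → not met
6. condition 'seating capacity exceeds 50' does not hold → requirement n/a → met
7. condition 'serves alcohol' holds; grease-trap servicing 130 days ago vs limit 120 → not met
8. ventilation inspection 125 days ago vs limit 120 → not met
Not met: 5 of 8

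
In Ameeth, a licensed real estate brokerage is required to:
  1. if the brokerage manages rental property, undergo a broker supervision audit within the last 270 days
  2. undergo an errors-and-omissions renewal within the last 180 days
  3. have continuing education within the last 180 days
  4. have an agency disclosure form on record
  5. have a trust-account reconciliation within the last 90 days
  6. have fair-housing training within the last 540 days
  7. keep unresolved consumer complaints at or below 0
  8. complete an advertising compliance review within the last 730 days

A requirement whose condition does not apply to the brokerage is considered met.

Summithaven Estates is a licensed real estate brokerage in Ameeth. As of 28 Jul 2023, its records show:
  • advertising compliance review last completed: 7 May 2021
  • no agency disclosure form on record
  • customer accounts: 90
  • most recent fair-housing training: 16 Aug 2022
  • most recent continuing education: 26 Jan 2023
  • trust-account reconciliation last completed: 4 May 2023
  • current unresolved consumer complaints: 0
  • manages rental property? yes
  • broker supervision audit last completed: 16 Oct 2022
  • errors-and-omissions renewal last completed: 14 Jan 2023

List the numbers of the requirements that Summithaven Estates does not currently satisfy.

1, 2, 3, 4, 8

1. condition 'manages rental property' holds; broker supervision audit 285 days ago vs limit 270 → not met
2. errors-and-omissions renewal 195 days ago vs limit 180 → not met
3. continuing education 183 days ago vs limit 180 → not met
4. agency disclosure form absent → not met
5. trust-account reconciliation 85 days ago vs limit 90 → met
6. fair-housing training 346 days ago vs limit 540 → met
7. unresolved consumer complaints 0 ≤ 0 → met
8. advertising compliance review 812 days ago vs limit 730 → not met
Not met: 1, 2, 3, 4, 8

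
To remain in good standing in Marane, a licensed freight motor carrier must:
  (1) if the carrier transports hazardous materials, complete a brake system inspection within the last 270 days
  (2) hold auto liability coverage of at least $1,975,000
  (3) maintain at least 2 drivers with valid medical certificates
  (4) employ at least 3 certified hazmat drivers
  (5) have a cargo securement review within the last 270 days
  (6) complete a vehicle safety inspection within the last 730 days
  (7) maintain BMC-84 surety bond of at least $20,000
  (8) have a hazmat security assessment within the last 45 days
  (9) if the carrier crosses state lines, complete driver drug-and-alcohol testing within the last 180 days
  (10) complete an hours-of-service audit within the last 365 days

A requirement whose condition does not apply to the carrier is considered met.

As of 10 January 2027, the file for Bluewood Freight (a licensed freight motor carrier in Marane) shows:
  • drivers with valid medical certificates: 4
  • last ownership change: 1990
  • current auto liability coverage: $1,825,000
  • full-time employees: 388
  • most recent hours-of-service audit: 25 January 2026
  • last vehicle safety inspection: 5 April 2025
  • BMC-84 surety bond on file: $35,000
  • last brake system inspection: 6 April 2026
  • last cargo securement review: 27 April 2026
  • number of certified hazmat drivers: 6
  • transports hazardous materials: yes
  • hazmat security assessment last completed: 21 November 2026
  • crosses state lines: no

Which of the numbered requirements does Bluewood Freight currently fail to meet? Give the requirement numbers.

1, 2, 8

1. condition 'transports hazardous materials' holds; brake system inspection 279 days ago vs limit 270 → not met
2. auto liability coverage $1,825,000 < $1,975,000 → not met
3. drivers with valid medical certificates 4 ≥ 2 → met
4. certified hazmat drivers 6 ≥ 3 → met
5. cargo securement review 258 days ago vs limit 270 → met
6. vehicle safety inspection 645 days ago vs limit 730 → met
7. BMC-84 surety bond $35,000 ≥ $20,000 → met
8. hazmat security assessment 50 days ago vs limit 45 → not met
9. condition 'crosses state lines' does not hold → requirement n/a → met
10. hours-of-service audit 350 days ago vs limit 365 → met
Not met: 1, 2, 8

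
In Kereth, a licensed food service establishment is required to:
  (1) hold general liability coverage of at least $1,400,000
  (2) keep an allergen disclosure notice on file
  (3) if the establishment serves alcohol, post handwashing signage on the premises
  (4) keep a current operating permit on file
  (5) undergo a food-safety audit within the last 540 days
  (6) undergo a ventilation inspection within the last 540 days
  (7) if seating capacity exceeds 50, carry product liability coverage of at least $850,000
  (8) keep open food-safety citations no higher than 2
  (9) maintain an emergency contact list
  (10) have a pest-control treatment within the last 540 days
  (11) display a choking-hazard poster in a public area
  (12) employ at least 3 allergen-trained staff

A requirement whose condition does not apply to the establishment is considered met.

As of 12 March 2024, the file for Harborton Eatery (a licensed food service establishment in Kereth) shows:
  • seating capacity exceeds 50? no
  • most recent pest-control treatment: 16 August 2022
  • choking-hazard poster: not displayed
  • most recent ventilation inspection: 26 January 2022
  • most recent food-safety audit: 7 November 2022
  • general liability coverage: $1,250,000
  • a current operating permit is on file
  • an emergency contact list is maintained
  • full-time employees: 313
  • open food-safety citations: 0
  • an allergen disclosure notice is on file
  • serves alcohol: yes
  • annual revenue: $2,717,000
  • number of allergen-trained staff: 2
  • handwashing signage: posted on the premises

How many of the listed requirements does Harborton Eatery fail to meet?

5

1. general liability coverage $1,250,000 < $1,400,000 → not met
2. allergen disclosure notice present → met
3. condition 'serves alcohol' holds; handwashing signage present → met
4. current operating permit present → met
5. food-safety audit 491 days ago vs limit 540 → met
6. ventilation inspection 776 days ago vs limit 540 → not met
7. condition 'seating capacity exceeds 50' does not hold → requirement n/a → met
8. open food-safety citations 0 ≤ 2 → met
9. emergency contact list present → met
10. pest-control treatment 574 days ago vs limit 540 → not met
11. choking-hazard poster absent → not met
12. allergen-trained staff 2 < 3 → not met
Not met: 5 of 12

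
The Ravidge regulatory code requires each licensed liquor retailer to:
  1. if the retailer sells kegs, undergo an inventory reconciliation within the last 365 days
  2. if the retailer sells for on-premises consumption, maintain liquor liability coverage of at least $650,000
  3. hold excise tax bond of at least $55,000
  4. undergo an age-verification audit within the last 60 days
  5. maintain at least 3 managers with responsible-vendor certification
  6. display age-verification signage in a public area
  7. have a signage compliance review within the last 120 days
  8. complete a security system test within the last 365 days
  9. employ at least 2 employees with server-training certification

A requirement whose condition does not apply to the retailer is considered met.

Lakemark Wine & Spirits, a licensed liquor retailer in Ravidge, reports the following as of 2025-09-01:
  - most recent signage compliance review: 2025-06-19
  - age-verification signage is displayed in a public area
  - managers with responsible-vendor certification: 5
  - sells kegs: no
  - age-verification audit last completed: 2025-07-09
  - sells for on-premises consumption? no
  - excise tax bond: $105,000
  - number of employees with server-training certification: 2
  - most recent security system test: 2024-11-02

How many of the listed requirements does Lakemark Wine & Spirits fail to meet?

0

1. condition 'sells kegs' does not hold → requirement n/a → met
2. condition 'sells for on-premises consumption' does not hold → requirement n/a → met
3. excise tax bond $105,000 ≥ $55,000 → met
4. age-verification audit 54 days ago vs limit 60 → met
5. managers with responsible-vendor certification 5 ≥ 3 → met
6. age-verification signage present → met
7. signage compliance review 74 days ago vs limit 120 → met
8. security system test 303 days ago vs limit 365 → met
9. employees with server-training certification 2 ≥ 2 → met
Not met: 0 of 9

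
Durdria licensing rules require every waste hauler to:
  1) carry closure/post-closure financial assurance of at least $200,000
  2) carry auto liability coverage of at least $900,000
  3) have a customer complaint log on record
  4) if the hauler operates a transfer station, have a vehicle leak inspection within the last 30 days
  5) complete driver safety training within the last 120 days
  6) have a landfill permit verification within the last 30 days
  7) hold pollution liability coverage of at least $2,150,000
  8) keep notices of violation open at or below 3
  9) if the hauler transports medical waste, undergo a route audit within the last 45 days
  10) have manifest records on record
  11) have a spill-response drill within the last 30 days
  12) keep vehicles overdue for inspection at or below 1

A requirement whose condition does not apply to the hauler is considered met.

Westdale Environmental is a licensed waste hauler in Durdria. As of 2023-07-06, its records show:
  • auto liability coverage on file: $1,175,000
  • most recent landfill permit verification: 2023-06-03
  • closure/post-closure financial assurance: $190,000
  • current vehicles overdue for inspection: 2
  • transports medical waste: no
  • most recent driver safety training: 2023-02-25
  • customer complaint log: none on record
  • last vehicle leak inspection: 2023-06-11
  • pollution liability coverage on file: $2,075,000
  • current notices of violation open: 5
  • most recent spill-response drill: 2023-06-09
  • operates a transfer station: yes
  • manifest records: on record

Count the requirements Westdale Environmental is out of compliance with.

7

1. closure/post-closure financial assurance $190,000 < $200,000 → not met
2. auto liability coverage $1,175,000 ≥ $900,000 → met
3. customer complaint log absent → not met
4. condition 'operates a transfer station' holds; vehicle leak inspection 25 days ago vs limit 30 → met
5. driver safety training 131 days ago vs limit 120 → not met
6. landfill permit verification 33 days ago vs limit 30 → not met
7. pollution liability coverage $2,075,000 < $2,150,000 → not met
8. notices of violation open 5 > 3 → not met
9. condition 'transports medical waste' does not hold → requirement n/a → met
10. manifest records present → met
11. spill-response drill 27 days ago vs limit 30 → met
12. vehicles overdue for inspection 2 > 1 → not met
Not met: 7 of 12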